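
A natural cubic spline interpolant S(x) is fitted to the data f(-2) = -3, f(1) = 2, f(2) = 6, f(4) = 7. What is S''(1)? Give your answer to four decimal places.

Write σ_i for S''(x_i). With h_i = 3, 1, 2 and divided differences Δ_i = 5/3, 4, 1/2, the continuity of S' gives the tridiagonal system
  3·σ_0 + 8·σ_1 + 1·σ_2 = 6(Δ_1 - Δ_0) = 14
  1·σ_1 + 6·σ_2 + 2·σ_3 = 6(Δ_2 - Δ_1) = -21
Natural end conditions: σ_0 = σ_3 = 0.
Solving the tridiagonal system: σ_0 = 0, σ_1 = 105/47, σ_2 = -182/47, σ_3 = 0.

2.2340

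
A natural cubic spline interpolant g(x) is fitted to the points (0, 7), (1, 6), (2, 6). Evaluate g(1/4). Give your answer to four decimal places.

6.6914

Put m_i = g'' at the i-th knot. Here h = (1, 1) and Δ = (-1, 0), so the interior equations h_(i-1)·m_(i-1) + 2(h_(i-1)+h_i)·m_i + h_i·m_(i+1) = 6(Δ_i − Δ_(i-1)) read
  1·m_0 + 4·m_1 + 1·m_2 = 6(Δ_1 - Δ_0) = 6
Natural end conditions: m_0 = m_2 = 0.
Hence m_0 = 0, m_1 = 3/2, m_2 = 0.
On [0, 1], g(x) = 7 - 5/4·x + 0·x² + 1/4·x³.
With x = 1/4: g(1/4) = 1713/256.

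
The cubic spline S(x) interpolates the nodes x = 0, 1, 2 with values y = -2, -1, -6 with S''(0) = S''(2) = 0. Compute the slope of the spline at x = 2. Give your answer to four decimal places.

-6.5000

Put M_i = S'' at the i-th knot. Here h = (1, 1) and Δ = (1, -5), so the interior equations h_(i-1)·M_(i-1) + 2(h_(i-1)+h_i)·M_i + h_i·M_(i+1) = 6(Δ_i − Δ_(i-1)) read
  1·M_0 + 4·M_1 + 1·M_2 = 6(Δ_1 - Δ_0) = -36
Natural end conditions: M_0 = M_2 = 0.
Hence M_0 = 0, M_1 = -9, M_2 = 0.
On [1, 2], S'(x) = b_1 + 2c_1·(x - 1) + 3d_1·(x - 1)² with b_1 = Δ_1 - h_1(2M_1 + M_2)/6 = -2, c_1 = M_1/2 = -9/2, d_1 = (M_2 - M_1)/(6h_1) = 3/2. So S'(2) = -13/2.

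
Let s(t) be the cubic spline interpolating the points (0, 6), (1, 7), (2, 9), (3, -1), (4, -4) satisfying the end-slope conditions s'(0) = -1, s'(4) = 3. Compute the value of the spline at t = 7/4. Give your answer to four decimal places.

Put m_i = s'' at the i-th knot. Here h = (1, 1, 1, 1) and Δ = (1, 2, -10, -3), so the interior equations h_(i-1)·m_(i-1) + 2(h_(i-1)+h_i)·m_i + h_i·m_(i+1) = 6(Δ_i − Δ_(i-1)) read
  1·m_0 + 4·m_1 + 1·m_2 = 6(Δ_1 - Δ_0) = 6
  1·m_1 + 4·m_2 + 1·m_3 = 6(Δ_2 - Δ_1) = -72
  1·m_2 + 4·m_3 + 1·m_4 = 6(Δ_3 - Δ_2) = 42
Clamped end conditions give two more equations: 2h_0·m_0 + h_0·m_1 = 6(Δ_0 - s'(0)) = 12 and h_3·m_3 + 2h_3·m_4 = 6(s'(4) - Δ_3) = 36.
Solving: m_0 = 19/7, m_1 = 46/7, m_2 = -23, m_3 = 94/7, m_4 = 79/7.
On [1, 2], s(t) = 7 + 51/14·(t - 1) + 23/7·(t - 1)² - 69/14·(t - 1)³.
With (t - 1) = 3/4: s(7/4) = 8513/896.

9.5011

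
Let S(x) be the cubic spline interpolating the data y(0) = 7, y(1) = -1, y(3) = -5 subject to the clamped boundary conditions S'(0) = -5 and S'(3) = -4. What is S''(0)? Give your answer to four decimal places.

-14.6667

Write M_i for S''(x_i). With h_i = 1, 2 and divided differences Δ_i = -8, -2, the continuity of S' gives the tridiagonal system
  1·M_0 + 6·M_1 + 2·M_2 = 6(Δ_1 - Δ_0) = 36
Clamped end conditions give two more equations: 2h_0·M_0 + h_0·M_1 = 6(Δ_0 - S'(0)) = -18 and h_1·M_1 + 2h_1·M_2 = 6(S'(3) - Δ_1) = -12.
Solving the tridiagonal system: M_0 = -44/3, M_1 = 34/3, M_2 = -26/3.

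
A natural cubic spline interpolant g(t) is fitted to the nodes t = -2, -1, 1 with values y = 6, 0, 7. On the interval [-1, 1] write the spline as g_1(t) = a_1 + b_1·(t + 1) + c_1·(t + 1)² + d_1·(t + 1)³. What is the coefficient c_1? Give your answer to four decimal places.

Put M_i = g'' at the i-th knot. Here h = (1, 2) and Δ = (-6, 7/2), so the interior equations h_(i-1)·M_(i-1) + 2(h_(i-1)+h_i)·M_i + h_i·M_(i+1) = 6(Δ_i − Δ_(i-1)) read
  1·M_0 + 6·M_1 + 2·M_2 = 6(Δ_1 - Δ_0) = 57
Natural end conditions: M_0 = M_2 = 0.
Solving: M_0 = 0, M_1 = 19/2, M_2 = 0.
On [-1, 1], with g_1(t) = a_1 + b_1·(t + 1) + c_1·(t + 1)² + d_1·(t + 1)³: c_1 = M_1/2 = 19/4, d_1 = (M_2 - M_1)/(6h_1) = -19/24, b_1 = Δ_1 - h_1(2M_1 + M_2)/6 = -17/6.

4.7500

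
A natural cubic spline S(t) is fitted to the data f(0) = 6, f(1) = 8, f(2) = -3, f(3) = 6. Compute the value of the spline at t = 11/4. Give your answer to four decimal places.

With σ_i denoting the second derivative at x_i, h_i = 1, 1, 1, and Δ_i = (y_(i+1) − y_i)/h_i = 2, -11, 9:
  1·σ_0 + 4·σ_1 + 1·σ_2 = 6(Δ_1 - Δ_0) = -78
  1·σ_1 + 4·σ_2 + 1·σ_3 = 6(Δ_2 - Δ_1) = 120
Natural end conditions: σ_0 = σ_3 = 0.
Solving: σ_0 = 0, σ_1 = -144/5, σ_2 = 186/5, σ_3 = 0.
On [2, 3], S(t) = -3 - 17/5·(t - 2) + 93/5·(t - 2)² - 31/5·(t - 2)³.
With (t - 2) = 3/4: S(11/4) = 147/64.

2.2969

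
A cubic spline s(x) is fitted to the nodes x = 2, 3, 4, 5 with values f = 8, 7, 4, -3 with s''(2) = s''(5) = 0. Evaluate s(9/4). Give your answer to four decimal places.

Let σ_i = s''(x_i). Step sizes h_i = 1, 1, 1; slopes of the chords Δ_i = (y_(i+1) - y_i)/h_i = -1, -3, -7.
  1·σ_0 + 4·σ_1 + 1·σ_2 = 6(Δ_1 - Δ_0) = -12
  1·σ_1 + 4·σ_2 + 1·σ_3 = 6(Δ_2 - Δ_1) = -24
Natural end conditions: σ_0 = σ_3 = 0.
Solving: σ_0 = 0, σ_1 = -8/5, σ_2 = -28/5, σ_3 = 0.
On [2, 3], s(x) = 8 - 11/15·(x - 2) + 0·(x - 2)² - 4/15·(x - 2)³.
With (x - 2) = 1/4: s(9/4) = 125/16.

7.8125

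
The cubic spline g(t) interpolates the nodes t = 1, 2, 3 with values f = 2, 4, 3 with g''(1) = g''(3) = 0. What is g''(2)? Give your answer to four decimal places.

-4.5000

With m_i denoting the second derivative at x_i, h_i = 1, 1, and Δ_i = (y_(i+1) − y_i)/h_i = 2, -1:
  1·m_0 + 4·m_1 + 1·m_2 = 6(Δ_1 - Δ_0) = -18
Natural end conditions: m_0 = m_2 = 0.
Forward elimination and back-substitution give m_0 = 0, m_1 = -9/2, m_2 = 0.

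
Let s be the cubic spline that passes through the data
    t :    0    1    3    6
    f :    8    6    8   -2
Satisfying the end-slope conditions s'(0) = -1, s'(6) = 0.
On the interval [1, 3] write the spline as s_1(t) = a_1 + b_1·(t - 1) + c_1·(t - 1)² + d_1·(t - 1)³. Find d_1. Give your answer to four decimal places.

-0.9561

Let M_i = s''(x_i). Step sizes h_i = 1, 2, 3; slopes of the chords Δ_i = (y_(i+1) - y_i)/h_i = -2, 1, -10/3.
  1·M_0 + 6·M_1 + 2·M_2 = 6(Δ_1 - Δ_0) = 18
  2·M_1 + 10·M_2 + 3·M_3 = 6(Δ_2 - Δ_1) = -26
Clamped end conditions give two more equations: 2h_0·M_0 + h_0·M_1 = 6(Δ_0 - s'(0)) = -6 and h_2·M_2 + 2h_2·M_3 = 6(s'(6) - Δ_2) = 20.
Hence M_0 = -338/57, M_1 = 334/57, M_2 = -320/57, M_3 = 350/57.
On [1, 3], with s_1(t) = a_1 + b_1·(t - 1) + c_1·(t - 1)² + d_1·(t - 1)³: c_1 = M_1/2 = 167/57, d_1 = (M_2 - M_1)/(6h_1) = -109/114, b_1 = Δ_1 - h_1(2M_1 + M_2)/6 = -59/57.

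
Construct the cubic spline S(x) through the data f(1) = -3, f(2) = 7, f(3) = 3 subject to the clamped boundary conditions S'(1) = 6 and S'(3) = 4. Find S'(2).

Write M_i for S''(x_i). With h_i = 1, 1 and divided differences Δ_i = 10, -4, the continuity of S' gives the tridiagonal system
  1·M_0 + 4·M_1 + 1·M_2 = 6(Δ_1 - Δ_0) = -84
Clamped end conditions give two more equations: 2h_0·M_0 + h_0·M_1 = 6(Δ_0 - S'(1)) = 24 and h_1·M_1 + 2h_1·M_2 = 6(S'(3) - Δ_1) = 48.
Hence M_0 = 32, M_1 = -40, M_2 = 44.
On [2, 3], S'(x) = b_1 + 2c_1·(x - 2) + 3d_1·(x - 2)² with b_1 = Δ_1 - h_1(2M_1 + M_2)/6 = 2, c_1 = M_1/2 = -20, d_1 = (M_2 - M_1)/(6h_1) = 14. So S'(2) = 2.

2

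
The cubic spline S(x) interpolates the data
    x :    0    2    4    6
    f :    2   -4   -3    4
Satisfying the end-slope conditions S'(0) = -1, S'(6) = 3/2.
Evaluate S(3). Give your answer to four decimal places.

Write σ_i for S''(x_i). With h_i = 2, 2, 2 and divided differences Δ_i = -3, 1/2, 7/2, the continuity of S' gives the tridiagonal system
  2·σ_0 + 8·σ_1 + 2·σ_2 = 6(Δ_1 - Δ_0) = 21
  2·σ_1 + 8·σ_2 + 2·σ_3 = 6(Δ_2 - Δ_1) = 18
Clamped end conditions give two more equations: 2h_0·σ_0 + h_0·σ_1 = 6(Δ_0 - S'(0)) = -12 and h_2·σ_2 + 2h_2·σ_3 = 6(S'(6) - Δ_2) = -12.
Solving the tridiagonal system: σ_0 = -137/30, σ_1 = 47/15, σ_2 = 38/15, σ_3 = -64/15.
On [2, 4], S(x) = -4 - 73/30·(x - 2) + 47/30·(x - 2)² - 1/20·(x - 2)³.
With (x - 2) = 1: S(3) = -59/12.

-4.9167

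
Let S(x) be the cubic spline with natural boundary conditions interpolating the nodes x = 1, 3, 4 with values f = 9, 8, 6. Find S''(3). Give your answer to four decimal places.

-1.5000

Write M_i for S''(x_i). With h_i = 2, 1 and divided differences Δ_i = -1/2, -2, the continuity of S' gives the tridiagonal system
  2·M_0 + 6·M_1 + 1·M_2 = 6(Δ_1 - Δ_0) = -9
Natural end conditions: M_0 = M_2 = 0.
Solving: M_0 = 0, M_1 = -3/2, M_2 = 0.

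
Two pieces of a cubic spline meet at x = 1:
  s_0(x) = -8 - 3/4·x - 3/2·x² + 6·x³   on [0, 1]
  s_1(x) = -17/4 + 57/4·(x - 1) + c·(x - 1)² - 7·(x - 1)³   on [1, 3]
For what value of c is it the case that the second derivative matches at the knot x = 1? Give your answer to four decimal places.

16.5000

s_0''(x) = -3 + 36·x, so s_0''(1) = 33. On the right, s_1''(1) = 2c, so c = 33/2.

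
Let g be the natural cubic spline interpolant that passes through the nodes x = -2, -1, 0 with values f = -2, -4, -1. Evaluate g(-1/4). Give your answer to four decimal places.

Put M_i = g'' at the i-th knot. Here h = (1, 1) and Δ = (-2, 3), so the interior equations h_(i-1)·M_(i-1) + 2(h_(i-1)+h_i)·M_i + h_i·M_(i+1) = 6(Δ_i − Δ_(i-1)) read
  1·M_0 + 4·M_1 + 1·M_2 = 6(Δ_1 - Δ_0) = 30
Natural end conditions: M_0 = M_2 = 0.
Forward elimination and back-substitution give M_0 = 0, M_1 = 15/2, M_2 = 0.
On [-1, 0], g(x) = -4 + 1/2·(x + 1) + 15/4·(x + 1)² - 5/4·(x + 1)³.
With (x + 1) = 3/4: g(-1/4) = -523/256.

-2.0430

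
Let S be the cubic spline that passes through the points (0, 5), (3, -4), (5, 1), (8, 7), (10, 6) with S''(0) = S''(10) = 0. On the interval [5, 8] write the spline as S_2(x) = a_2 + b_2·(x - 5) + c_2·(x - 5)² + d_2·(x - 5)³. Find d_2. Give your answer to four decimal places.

-0.0410

Put M_i = S'' at the i-th knot. Here h = (3, 2, 3, 2) and Δ = (-3, 5/2, 2, -1/2), so the interior equations h_(i-1)·M_(i-1) + 2(h_(i-1)+h_i)·M_i + h_i·M_(i+1) = 6(Δ_i − Δ_(i-1)) read
  3·M_0 + 10·M_1 + 2·M_2 = 6(Δ_1 - Δ_0) = 33
  2·M_1 + 10·M_2 + 3·M_3 = 6(Δ_2 - Δ_1) = -3
  3·M_2 + 10·M_3 + 2·M_4 = 6(Δ_3 - Δ_2) = -15
Natural end conditions: M_0 = M_4 = 0.
Solving: M_0 = 0, M_1 = 991/290, M_2 = -17/29, M_3 = -192/145, M_4 = 0.
On [5, 8], with S_2(x) = a_2 + b_2·(x - 5) + c_2·(x - 5)² + d_2·(x - 5)³: c_2 = M_2/2 = -17/58, d_2 = (M_3 - M_2)/(6h_2) = -107/2610, b_2 = Δ_2 - h_2(2M_2 + M_3)/6 = 471/145.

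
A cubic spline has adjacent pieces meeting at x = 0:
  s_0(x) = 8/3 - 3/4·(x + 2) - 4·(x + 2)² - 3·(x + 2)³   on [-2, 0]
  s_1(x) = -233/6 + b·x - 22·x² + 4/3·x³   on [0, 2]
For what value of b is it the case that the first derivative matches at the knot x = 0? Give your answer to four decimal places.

-52.7500

s_0'(x) = -3/4 - 8·(x + 2) - 9·(x + 2)², so s_0'(0) = -211/4. On the right, s_1'(0) = b, so b = -211/4.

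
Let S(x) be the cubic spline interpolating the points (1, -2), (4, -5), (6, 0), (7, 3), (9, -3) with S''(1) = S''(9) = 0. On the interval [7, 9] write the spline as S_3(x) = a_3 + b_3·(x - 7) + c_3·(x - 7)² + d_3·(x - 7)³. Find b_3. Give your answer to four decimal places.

1.0982

Write M_i for S''(x_i). With h_i = 3, 2, 1, 2 and divided differences Δ_i = -1, 5/2, 3, -3, the continuity of S' gives the tridiagonal system
  3·M_0 + 10·M_1 + 2·M_2 = 6(Δ_1 - Δ_0) = 21
  2·M_1 + 6·M_2 + 1·M_3 = 6(Δ_2 - Δ_1) = 3
  1·M_2 + 6·M_3 + 2·M_4 = 6(Δ_3 - Δ_2) = -36
Natural end conditions: M_0 = M_4 = 0.
Forward elimination and back-substitution give M_0 = 0, M_1 = 627/326, M_2 = 144/163, M_3 = -1002/163, M_4 = 0.
On [7, 9], with S_3(x) = a_3 + b_3·(x - 7) + c_3·(x - 7)² + d_3·(x - 7)³: c_3 = M_3/2 = -501/163, d_3 = (M_4 - M_3)/(6h_3) = 167/326, b_3 = Δ_3 - h_3(2M_3 + M_4)/6 = 179/163.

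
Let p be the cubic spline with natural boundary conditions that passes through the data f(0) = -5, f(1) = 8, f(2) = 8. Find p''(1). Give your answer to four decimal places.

Let M_i = p''(x_i). Step sizes h_i = 1, 1; slopes of the chords Δ_i = (y_(i+1) - y_i)/h_i = 13, 0.
  1·M_0 + 4·M_1 + 1·M_2 = 6(Δ_1 - Δ_0) = -78
Natural end conditions: M_0 = M_2 = 0.
Solving the tridiagonal system: M_0 = 0, M_1 = -39/2, M_2 = 0.

-19.5000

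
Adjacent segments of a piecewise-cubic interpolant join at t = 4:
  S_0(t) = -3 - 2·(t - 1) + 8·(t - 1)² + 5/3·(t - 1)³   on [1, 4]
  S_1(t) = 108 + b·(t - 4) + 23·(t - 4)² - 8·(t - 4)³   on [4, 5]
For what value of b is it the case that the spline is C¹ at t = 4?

91

S_0'(t) = -2 + 16·(t - 1) + 5·(t - 1)², so S_0'(4) = 91. On the right, S_1'(4) = b, so b = 91.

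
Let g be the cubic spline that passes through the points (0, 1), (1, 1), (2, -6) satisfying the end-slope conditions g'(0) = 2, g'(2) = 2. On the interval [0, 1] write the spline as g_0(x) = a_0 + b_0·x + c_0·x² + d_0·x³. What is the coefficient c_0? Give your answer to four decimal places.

Put M_i = g'' at the i-th knot. Here h = (1, 1) and Δ = (0, -7), so the interior equations h_(i-1)·M_(i-1) + 2(h_(i-1)+h_i)·M_i + h_i·M_(i+1) = 6(Δ_i − Δ_(i-1)) read
  1·M_0 + 4·M_1 + 1·M_2 = 6(Δ_1 - Δ_0) = -42
Clamped end conditions give two more equations: 2h_0·M_0 + h_0·M_1 = 6(Δ_0 - g'(0)) = -12 and h_1·M_1 + 2h_1·M_2 = 6(g'(2) - Δ_1) = 54.
Solving: M_0 = 9/2, M_1 = -21, M_2 = 75/2.
On [0, 1], with g_0(x) = a_0 + b_0·x + c_0·x² + d_0·x³: c_0 = M_0/2 = 9/4, d_0 = (M_1 - M_0)/(6h_0) = -17/4, b_0 = Δ_0 - h_0(2M_0 + M_1)/6 = 2.

2.2500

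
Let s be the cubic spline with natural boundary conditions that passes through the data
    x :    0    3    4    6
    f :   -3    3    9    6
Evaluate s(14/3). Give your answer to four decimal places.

10.0173

Let M_i = s''(x_i). Step sizes h_i = 3, 1, 2; slopes of the chords Δ_i = (y_(i+1) - y_i)/h_i = 2, 6, -3/2.
  3·M_0 + 8·M_1 + 1·M_2 = 6(Δ_1 - Δ_0) = 24
  1·M_1 + 6·M_2 + 2·M_3 = 6(Δ_2 - Δ_1) = -45
Natural end conditions: M_0 = M_3 = 0.
Solving: M_0 = 0, M_1 = 189/47, M_2 = -384/47, M_3 = 0.
On [4, 6], s(x) = 9 + 371/94·(x - 4) - 192/47·(x - 4)² + 32/47·(x - 4)³.
With (x - 4) = 2/3: s(14/3) = 12712/1269.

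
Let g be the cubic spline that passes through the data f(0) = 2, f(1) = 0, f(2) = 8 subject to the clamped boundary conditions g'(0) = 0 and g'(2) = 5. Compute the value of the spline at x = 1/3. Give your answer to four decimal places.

1.2407

Let M_i = g''(x_i). Step sizes h_i = 1, 1; slopes of the chords Δ_i = (y_(i+1) - y_i)/h_i = -2, 8.
  1·M_0 + 4·M_1 + 1·M_2 = 6(Δ_1 - Δ_0) = 60
Clamped end conditions give two more equations: 2h_0·M_0 + h_0·M_1 = 6(Δ_0 - g'(0)) = -12 and h_1·M_1 + 2h_1·M_2 = 6(g'(2) - Δ_1) = -18.
Solving the tridiagonal system: M_0 = -37/2, M_1 = 25, M_2 = -43/2.
On [0, 1], g(x) = 2 + 0·x - 37/4·x² + 29/4·x³.
With x = 1/3: g(1/3) = 67/54.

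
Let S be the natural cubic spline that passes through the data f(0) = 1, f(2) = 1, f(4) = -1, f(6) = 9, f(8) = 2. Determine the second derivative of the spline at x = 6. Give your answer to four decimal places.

-8.1696

Let m_i = S''(x_i). Step sizes h_i = 2, 2, 2, 2; slopes of the chords Δ_i = (y_(i+1) - y_i)/h_i = 0, -1, 5, -7/2.
  2·m_0 + 8·m_1 + 2·m_2 = 6(Δ_1 - Δ_0) = -6
  2·m_1 + 8·m_2 + 2·m_3 = 6(Δ_2 - Δ_1) = 36
  2·m_2 + 8·m_3 + 2·m_4 = 6(Δ_3 - Δ_2) = -51
Natural end conditions: m_0 = m_4 = 0.
Solving the tridiagonal system: m_0 = 0, m_1 = -285/112, m_2 = 201/28, m_3 = -915/112, m_4 = 0.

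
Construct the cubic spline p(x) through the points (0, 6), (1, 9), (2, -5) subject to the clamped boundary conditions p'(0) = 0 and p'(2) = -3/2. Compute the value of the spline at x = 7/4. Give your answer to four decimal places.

-2.9707

With σ_i denoting the second derivative at x_i, h_i = 1, 1, and Δ_i = (y_(i+1) − y_i)/h_i = 3, -14:
  1·σ_0 + 4·σ_1 + 1·σ_2 = 6(Δ_1 - Δ_0) = -102
Clamped end conditions give two more equations: 2h_0·σ_0 + h_0·σ_1 = 6(Δ_0 - p'(0)) = 18 and h_1·σ_1 + 2h_1·σ_2 = 6(p'(2) - Δ_1) = 75.
Solving: σ_0 = 135/4, σ_1 = -99/2, σ_2 = 249/4.
On [1, 2], p(x) = 9 - 63/8·(x - 1) - 99/4·(x - 1)² + 149/8·(x - 1)³.
With (x - 1) = 3/4: p(7/4) = -1521/512.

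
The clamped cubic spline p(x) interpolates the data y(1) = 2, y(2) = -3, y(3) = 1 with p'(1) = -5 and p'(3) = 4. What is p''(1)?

Write σ_i for p''(x_i). With h_i = 1, 1 and divided differences Δ_i = -5, 4, the continuity of p' gives the tridiagonal system
  1·σ_0 + 4·σ_1 + 1·σ_2 = 6(Δ_1 - Δ_0) = 54
Clamped end conditions give two more equations: 2h_0·σ_0 + h_0·σ_1 = 6(Δ_0 - p'(1)) = 0 and h_1·σ_1 + 2h_1·σ_2 = 6(p'(3) - Δ_1) = 0.
Hence σ_0 = -9, σ_1 = 18, σ_2 = -9.

-9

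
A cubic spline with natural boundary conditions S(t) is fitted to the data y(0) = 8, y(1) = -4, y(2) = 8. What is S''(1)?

With M_i denoting the second derivative at x_i, h_i = 1, 1, and Δ_i = (y_(i+1) − y_i)/h_i = -12, 12:
  1·M_0 + 4·M_1 + 1·M_2 = 6(Δ_1 - Δ_0) = 144
Natural end conditions: M_0 = M_2 = 0.
Solving: M_0 = 0, M_1 = 36, M_2 = 0.

36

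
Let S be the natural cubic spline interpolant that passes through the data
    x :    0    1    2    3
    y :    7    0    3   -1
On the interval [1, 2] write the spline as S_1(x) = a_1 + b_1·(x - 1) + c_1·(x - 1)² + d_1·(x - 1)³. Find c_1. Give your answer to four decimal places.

9.4000

Write M_i for S''(x_i). With h_i = 1, 1, 1 and divided differences Δ_i = -7, 3, -4, the continuity of S' gives the tridiagonal system
  1·M_0 + 4·M_1 + 1·M_2 = 6(Δ_1 - Δ_0) = 60
  1·M_1 + 4·M_2 + 1·M_3 = 6(Δ_2 - Δ_1) = -42
Natural end conditions: M_0 = M_3 = 0.
Solving the tridiagonal system: M_0 = 0, M_1 = 94/5, M_2 = -76/5, M_3 = 0.
On [1, 2], with S_1(x) = a_1 + b_1·(x - 1) + c_1·(x - 1)² + d_1·(x - 1)³: c_1 = M_1/2 = 47/5, d_1 = (M_2 - M_1)/(6h_1) = -17/3, b_1 = Δ_1 - h_1(2M_1 + M_2)/6 = -11/15.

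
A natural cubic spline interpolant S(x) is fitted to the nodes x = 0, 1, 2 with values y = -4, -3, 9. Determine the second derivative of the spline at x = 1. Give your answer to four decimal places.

16.5000

Write M_i for S''(x_i). With h_i = 1, 1 and divided differences Δ_i = 1, 12, the continuity of S' gives the tridiagonal system
  1·M_0 + 4·M_1 + 1·M_2 = 6(Δ_1 - Δ_0) = 66
Natural end conditions: M_0 = M_2 = 0.
Hence M_0 = 0, M_1 = 33/2, M_2 = 0.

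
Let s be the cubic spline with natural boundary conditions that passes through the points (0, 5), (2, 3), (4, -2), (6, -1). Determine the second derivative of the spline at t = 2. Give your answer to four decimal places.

-1.8000

Put m_i = s'' at the i-th knot. Here h = (2, 2, 2) and Δ = (-1, -5/2, 1/2), so the interior equations h_(i-1)·m_(i-1) + 2(h_(i-1)+h_i)·m_i + h_i·m_(i+1) = 6(Δ_i − Δ_(i-1)) read
  2·m_0 + 8·m_1 + 2·m_2 = 6(Δ_1 - Δ_0) = -9
  2·m_1 + 8·m_2 + 2·m_3 = 6(Δ_2 - Δ_1) = 18
Natural end conditions: m_0 = m_3 = 0.
Solving: m_0 = 0, m_1 = -9/5, m_2 = 27/10, m_3 = 0.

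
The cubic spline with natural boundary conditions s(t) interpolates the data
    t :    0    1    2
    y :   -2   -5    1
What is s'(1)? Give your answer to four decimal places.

1.5000

Let M_i = s''(x_i). Step sizes h_i = 1, 1; slopes of the chords Δ_i = (y_(i+1) - y_i)/h_i = -3, 6.
  1·M_0 + 4·M_1 + 1·M_2 = 6(Δ_1 - Δ_0) = 54
Natural end conditions: M_0 = M_2 = 0.
Solving the tridiagonal system: M_0 = 0, M_1 = 27/2, M_2 = 0.
On [1, 2], s'(t) = b_1 + 2c_1·(t - 1) + 3d_1·(t - 1)² with b_1 = Δ_1 - h_1(2M_1 + M_2)/6 = 3/2, c_1 = M_1/2 = 27/4, d_1 = (M_2 - M_1)/(6h_1) = -9/4. So s'(1) = 3/2.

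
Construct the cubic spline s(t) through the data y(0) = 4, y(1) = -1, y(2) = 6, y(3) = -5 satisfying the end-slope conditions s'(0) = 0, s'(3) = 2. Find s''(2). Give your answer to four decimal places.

Let M_i = s''(x_i). Step sizes h_i = 1, 1, 1; slopes of the chords Δ_i = (y_(i+1) - y_i)/h_i = -5, 7, -11.
  1·M_0 + 4·M_1 + 1·M_2 = 6(Δ_1 - Δ_0) = 72
  1·M_1 + 4·M_2 + 1·M_3 = 6(Δ_2 - Δ_1) = -108
Clamped end conditions give two more equations: 2h_0·M_0 + h_0·M_1 = 6(Δ_0 - s'(0)) = -30 and h_2·M_2 + 2h_2·M_3 = 6(s'(3) - Δ_2) = 78.
Solving: M_0 = -526/15, M_1 = 602/15, M_2 = -802/15, M_3 = 986/15.

-53.4667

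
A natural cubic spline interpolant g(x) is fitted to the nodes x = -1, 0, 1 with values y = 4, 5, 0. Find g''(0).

Let M_i = g''(x_i). Step sizes h_i = 1, 1; slopes of the chords Δ_i = (y_(i+1) - y_i)/h_i = 1, -5.
  1·M_0 + 4·M_1 + 1·M_2 = 6(Δ_1 - Δ_0) = -36
Natural end conditions: M_0 = M_2 = 0.
Solving: M_0 = 0, M_1 = -9, M_2 = 0.

-9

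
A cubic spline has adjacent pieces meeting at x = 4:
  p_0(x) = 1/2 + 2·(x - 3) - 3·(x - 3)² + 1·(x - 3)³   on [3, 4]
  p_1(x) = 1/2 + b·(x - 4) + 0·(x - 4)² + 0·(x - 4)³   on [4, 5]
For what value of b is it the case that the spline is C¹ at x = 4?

-1

p_0'(x) = 2 - 6·(x - 3) + 3·(x - 3)², so p_0'(4) = -1. On the right, p_1'(4) = b, so b = -1.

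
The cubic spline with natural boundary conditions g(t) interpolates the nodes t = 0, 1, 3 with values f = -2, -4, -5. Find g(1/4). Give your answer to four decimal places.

-2.5586

Write m_i for g''(x_i). With h_i = 1, 2 and divided differences Δ_i = -2, -1/2, the continuity of g' gives the tridiagonal system
  1·m_0 + 6·m_1 + 2·m_2 = 6(Δ_1 - Δ_0) = 9
Natural end conditions: m_0 = m_2 = 0.
Hence m_0 = 0, m_1 = 3/2, m_2 = 0.
On [0, 1], g(t) = -2 - 9/4·t + 0·t² + 1/4·t³.
With t = 1/4: g(1/4) = -655/256.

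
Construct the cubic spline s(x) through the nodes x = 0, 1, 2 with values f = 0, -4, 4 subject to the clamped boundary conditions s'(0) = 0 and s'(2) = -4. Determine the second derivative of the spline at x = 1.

Let m_i = s''(x_i). Step sizes h_i = 1, 1; slopes of the chords Δ_i = (y_(i+1) - y_i)/h_i = -4, 8.
  1·m_0 + 4·m_1 + 1·m_2 = 6(Δ_1 - Δ_0) = 72
Clamped end conditions give two more equations: 2h_0·m_0 + h_0·m_1 = 6(Δ_0 - s'(0)) = -24 and h_1·m_1 + 2h_1·m_2 = 6(s'(2) - Δ_1) = -72.
Solving: m_0 = -32, m_1 = 40, m_2 = -56.

40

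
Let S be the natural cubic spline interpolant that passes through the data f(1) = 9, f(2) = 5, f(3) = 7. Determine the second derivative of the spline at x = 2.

9

Put m_i = S'' at the i-th knot. Here h = (1, 1) and Δ = (-4, 2), so the interior equations h_(i-1)·m_(i-1) + 2(h_(i-1)+h_i)·m_i + h_i·m_(i+1) = 6(Δ_i − Δ_(i-1)) read
  1·m_0 + 4·m_1 + 1·m_2 = 6(Δ_1 - Δ_0) = 36
Natural end conditions: m_0 = m_2 = 0.
Hence m_0 = 0, m_1 = 9, m_2 = 0.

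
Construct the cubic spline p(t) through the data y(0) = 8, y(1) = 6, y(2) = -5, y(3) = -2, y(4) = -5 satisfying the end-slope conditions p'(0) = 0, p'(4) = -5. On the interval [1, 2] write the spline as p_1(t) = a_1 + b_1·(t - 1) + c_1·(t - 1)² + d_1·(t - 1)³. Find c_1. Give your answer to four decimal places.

-11.2857

With m_i denoting the second derivative at x_i, h_i = 1, 1, 1, 1, and Δ_i = (y_(i+1) − y_i)/h_i = -2, -11, 3, -3:
  1·m_0 + 4·m_1 + 1·m_2 = 6(Δ_1 - Δ_0) = -54
  1·m_1 + 4·m_2 + 1·m_3 = 6(Δ_2 - Δ_1) = 84
  1·m_2 + 4·m_3 + 1·m_4 = 6(Δ_3 - Δ_2) = -36
Clamped end conditions give two more equations: 2h_0·m_0 + h_0·m_1 = 6(Δ_0 - p'(0)) = -12 and h_3·m_3 + 2h_3·m_4 = 6(p'(4) - Δ_3) = -12.
Forward elimination and back-substitution give m_0 = 37/7, m_1 = -158/7, m_2 = 31, m_3 = -122/7, m_4 = 19/7.
On [1, 2], with p_1(t) = a_1 + b_1·(t - 1) + c_1·(t - 1)² + d_1·(t - 1)³: c_1 = m_1/2 = -79/7, d_1 = (m_2 - m_1)/(6h_1) = 125/14, b_1 = Δ_1 - h_1(2m_1 + m_2)/6 = -121/14.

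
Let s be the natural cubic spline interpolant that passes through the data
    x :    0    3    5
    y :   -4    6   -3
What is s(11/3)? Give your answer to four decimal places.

4.1605

Write σ_i for s''(x_i). With h_i = 3, 2 and divided differences Δ_i = 10/3, -9/2, the continuity of s' gives the tridiagonal system
  3·σ_0 + 10·σ_1 + 2·σ_2 = 6(Δ_1 - Δ_0) = -47
Natural end conditions: σ_0 = σ_2 = 0.
Solving: σ_0 = 0, σ_1 = -47/10, σ_2 = 0.
On [3, 5], s(x) = 6 - 41/30·(x - 3) - 47/20·(x - 3)² + 47/120·(x - 3)³.
With (x - 3) = 2/3: s(11/3) = 337/81.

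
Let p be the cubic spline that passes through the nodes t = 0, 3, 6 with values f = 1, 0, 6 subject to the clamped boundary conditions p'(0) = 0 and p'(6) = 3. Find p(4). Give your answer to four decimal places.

Let m_i = p''(x_i). Step sizes h_i = 3, 3; slopes of the chords Δ_i = (y_(i+1) - y_i)/h_i = -1/3, 2.
  3·m_0 + 12·m_1 + 3·m_2 = 6(Δ_1 - Δ_0) = 14
Clamped end conditions give two more equations: 2h_0·m_0 + h_0·m_1 = 6(Δ_0 - p'(0)) = -2 and h_1·m_1 + 2h_1·m_2 = 6(p'(6) - Δ_1) = 6.
Forward elimination and back-substitution give m_0 = -1, m_1 = 4/3, m_2 = 1/3.
On [3, 6], p(t) = 0 + 1/2·(t - 3) + 2/3·(t - 3)² - 1/18·(t - 3)³.
With (t - 3) = 1: p(4) = 10/9.

1.1111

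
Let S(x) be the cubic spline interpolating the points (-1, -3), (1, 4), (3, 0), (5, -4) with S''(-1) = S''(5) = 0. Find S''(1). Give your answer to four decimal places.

-4.4000

Put M_i = S'' at the i-th knot. Here h = (2, 2, 2) and Δ = (7/2, -2, -2), so the interior equations h_(i-1)·M_(i-1) + 2(h_(i-1)+h_i)·M_i + h_i·M_(i+1) = 6(Δ_i − Δ_(i-1)) read
  2·M_0 + 8·M_1 + 2·M_2 = 6(Δ_1 - Δ_0) = -33
  2·M_1 + 8·M_2 + 2·M_3 = 6(Δ_2 - Δ_1) = 0
Natural end conditions: M_0 = M_3 = 0.
Solving: M_0 = 0, M_1 = -22/5, M_2 = 11/10, M_3 = 0.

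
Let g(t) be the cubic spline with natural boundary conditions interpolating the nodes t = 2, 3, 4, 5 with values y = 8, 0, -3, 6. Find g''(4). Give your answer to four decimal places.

17.2000

Let m_i = g''(x_i). Step sizes h_i = 1, 1, 1; slopes of the chords Δ_i = (y_(i+1) - y_i)/h_i = -8, -3, 9.
  1·m_0 + 4·m_1 + 1·m_2 = 6(Δ_1 - Δ_0) = 30
  1·m_1 + 4·m_2 + 1·m_3 = 6(Δ_2 - Δ_1) = 72
Natural end conditions: m_0 = m_3 = 0.
Forward elimination and back-substitution give m_0 = 0, m_1 = 16/5, m_2 = 86/5, m_3 = 0.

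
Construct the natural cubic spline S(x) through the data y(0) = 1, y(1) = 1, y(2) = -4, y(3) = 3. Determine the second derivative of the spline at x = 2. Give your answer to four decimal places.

21.2000

Put M_i = S'' at the i-th knot. Here h = (1, 1, 1) and Δ = (0, -5, 7), so the interior equations h_(i-1)·M_(i-1) + 2(h_(i-1)+h_i)·M_i + h_i·M_(i+1) = 6(Δ_i − Δ_(i-1)) read
  1·M_0 + 4·M_1 + 1·M_2 = 6(Δ_1 - Δ_0) = -30
  1·M_1 + 4·M_2 + 1·M_3 = 6(Δ_2 - Δ_1) = 72
Natural end conditions: M_0 = M_3 = 0.
Hence M_0 = 0, M_1 = -64/5, M_2 = 106/5, M_3 = 0.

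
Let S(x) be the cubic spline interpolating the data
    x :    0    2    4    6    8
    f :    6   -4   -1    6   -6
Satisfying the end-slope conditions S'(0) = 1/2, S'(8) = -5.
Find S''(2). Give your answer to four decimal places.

Write M_i for S''(x_i). With h_i = 2, 2, 2, 2 and divided differences Δ_i = -5, 3/2, 7/2, -6, the continuity of S' gives the tridiagonal system
  2·M_0 + 8·M_1 + 2·M_2 = 6(Δ_1 - Δ_0) = 39
  2·M_1 + 8·M_2 + 2·M_3 = 6(Δ_2 - Δ_1) = 12
  2·M_2 + 8·M_3 + 2·M_4 = 6(Δ_3 - Δ_2) = -57
Clamped end conditions give two more equations: 2h_0·M_0 + h_0·M_1 = 6(Δ_0 - S'(0)) = -33 and h_3·M_3 + 2h_3·M_4 = 6(S'(8) - Δ_3) = 6.
Hence M_0 = -191/16, M_1 = 59/8, M_2 = 31/16, M_3 = -73/8, M_4 = 97/16.

7.3750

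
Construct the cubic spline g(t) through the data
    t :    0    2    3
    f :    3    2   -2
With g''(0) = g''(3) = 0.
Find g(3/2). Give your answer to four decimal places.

Write M_i for g''(x_i). With h_i = 2, 1 and divided differences Δ_i = -1/2, -4, the continuity of g' gives the tridiagonal system
  2·M_0 + 6·M_1 + 1·M_2 = 6(Δ_1 - Δ_0) = -21
Natural end conditions: M_0 = M_2 = 0.
Forward elimination and back-substitution give M_0 = 0, M_1 = -7/2, M_2 = 0.
On [0, 2], g(t) = 3 + 2/3·t + 0·t² - 7/24·t³.
With t = 3/2: g(3/2) = 193/64.

3.0156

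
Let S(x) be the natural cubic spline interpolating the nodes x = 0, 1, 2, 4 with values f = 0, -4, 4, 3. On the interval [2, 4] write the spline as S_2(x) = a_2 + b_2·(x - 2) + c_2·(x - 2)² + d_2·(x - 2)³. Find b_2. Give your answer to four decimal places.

7.5000

With σ_i denoting the second derivative at x_i, h_i = 1, 1, 2, and Δ_i = (y_(i+1) − y_i)/h_i = -4, 8, -1/2:
  1·σ_0 + 4·σ_1 + 1·σ_2 = 6(Δ_1 - Δ_0) = 72
  1·σ_1 + 6·σ_2 + 2·σ_3 = 6(Δ_2 - Δ_1) = -51
Natural end conditions: σ_0 = σ_3 = 0.
Solving the tridiagonal system: σ_0 = 0, σ_1 = 21, σ_2 = -12, σ_3 = 0.
On [2, 4], with S_2(x) = a_2 + b_2·(x - 2) + c_2·(x - 2)² + d_2·(x - 2)³: c_2 = σ_2/2 = -6, d_2 = (σ_3 - σ_2)/(6h_2) = 1, b_2 = Δ_2 - h_2(2σ_2 + σ_3)/6 = 15/2.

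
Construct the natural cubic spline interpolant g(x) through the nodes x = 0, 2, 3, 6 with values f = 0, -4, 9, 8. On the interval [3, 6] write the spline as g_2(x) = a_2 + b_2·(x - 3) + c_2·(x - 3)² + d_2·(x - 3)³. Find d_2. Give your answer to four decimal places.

With σ_i denoting the second derivative at x_i, h_i = 2, 1, 3, and Δ_i = (y_(i+1) − y_i)/h_i = -2, 13, -1/3:
  2·σ_0 + 6·σ_1 + 1·σ_2 = 6(Δ_1 - Δ_0) = 90
  1·σ_1 + 8·σ_2 + 3·σ_3 = 6(Δ_2 - Δ_1) = -80
Natural end conditions: σ_0 = σ_3 = 0.
Solving: σ_0 = 0, σ_1 = 800/47, σ_2 = -570/47, σ_3 = 0.
On [3, 6], with g_2(x) = a_2 + b_2·(x - 3) + c_2·(x - 3)² + d_2·(x - 3)³: c_2 = σ_2/2 = -285/47, d_2 = (σ_3 - σ_2)/(6h_2) = 95/141, b_2 = Δ_2 - h_2(2σ_2 + σ_3)/6 = 1663/141.

0.6738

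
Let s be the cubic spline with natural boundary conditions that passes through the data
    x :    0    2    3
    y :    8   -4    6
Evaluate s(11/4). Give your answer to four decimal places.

Let M_i = s''(x_i). Step sizes h_i = 2, 1; slopes of the chords Δ_i = (y_(i+1) - y_i)/h_i = -6, 10.
  2·M_0 + 6·M_1 + 1·M_2 = 6(Δ_1 - Δ_0) = 96
Natural end conditions: M_0 = M_2 = 0.
Solving: M_0 = 0, M_1 = 16, M_2 = 0.
On [2, 3], s(x) = -4 + 14/3·(x - 2) + 8·(x - 2)² - 8/3·(x - 2)³.
With (x - 2) = 3/4: s(11/4) = 23/8.

2.8750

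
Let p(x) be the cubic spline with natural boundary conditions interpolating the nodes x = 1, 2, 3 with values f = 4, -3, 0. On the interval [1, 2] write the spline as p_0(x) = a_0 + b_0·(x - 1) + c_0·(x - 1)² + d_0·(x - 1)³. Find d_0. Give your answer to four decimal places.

Put M_i = p'' at the i-th knot. Here h = (1, 1) and Δ = (-7, 3), so the interior equations h_(i-1)·M_(i-1) + 2(h_(i-1)+h_i)·M_i + h_i·M_(i+1) = 6(Δ_i − Δ_(i-1)) read
  1·M_0 + 4·M_1 + 1·M_2 = 6(Δ_1 - Δ_0) = 60
Natural end conditions: M_0 = M_2 = 0.
Solving the tridiagonal system: M_0 = 0, M_1 = 15, M_2 = 0.
On [1, 2], with p_0(x) = a_0 + b_0·(x - 1) + c_0·(x - 1)² + d_0·(x - 1)³: c_0 = M_0/2 = 0, d_0 = (M_1 - M_0)/(6h_0) = 5/2, b_0 = Δ_0 - h_0(2M_0 + M_1)/6 = -19/2.

2.5000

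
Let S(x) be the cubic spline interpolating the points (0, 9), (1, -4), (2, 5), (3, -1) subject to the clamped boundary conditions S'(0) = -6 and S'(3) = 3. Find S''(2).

-50

With M_i denoting the second derivative at x_i, h_i = 1, 1, 1, and Δ_i = (y_(i+1) − y_i)/h_i = -13, 9, -6:
  1·M_0 + 4·M_1 + 1·M_2 = 6(Δ_1 - Δ_0) = 132
  1·M_1 + 4·M_2 + 1·M_3 = 6(Δ_2 - Δ_1) = -90
Clamped end conditions give two more equations: 2h_0·M_0 + h_0·M_1 = 6(Δ_0 - S'(0)) = -42 and h_2·M_2 + 2h_2·M_3 = 6(S'(3) - Δ_2) = 54.
Forward elimination and back-substitution give M_0 = -50, M_1 = 58, M_2 = -50, M_3 = 52.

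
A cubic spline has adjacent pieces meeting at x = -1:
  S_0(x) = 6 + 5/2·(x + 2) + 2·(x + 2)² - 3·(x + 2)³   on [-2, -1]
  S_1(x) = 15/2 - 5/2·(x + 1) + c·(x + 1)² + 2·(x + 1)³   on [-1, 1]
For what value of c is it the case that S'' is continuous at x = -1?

S_0''(x) = 4 - 18·(x + 2), so S_0''(-1) = -14. On the right, S_1''(-1) = 2c, so c = -7.

-7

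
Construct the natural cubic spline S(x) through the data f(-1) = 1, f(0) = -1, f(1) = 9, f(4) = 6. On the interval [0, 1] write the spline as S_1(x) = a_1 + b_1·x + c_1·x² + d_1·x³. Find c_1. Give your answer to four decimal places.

With M_i denoting the second derivative at x_i, h_i = 1, 1, 3, and Δ_i = (y_(i+1) − y_i)/h_i = -2, 10, -1:
  1·M_0 + 4·M_1 + 1·M_2 = 6(Δ_1 - Δ_0) = 72
  1·M_1 + 8·M_2 + 3·M_3 = 6(Δ_2 - Δ_1) = -66
Natural end conditions: M_0 = M_3 = 0.
Solving: M_0 = 0, M_1 = 642/31, M_2 = -336/31, M_3 = 0.
On [0, 1], with S_1(x) = a_1 + b_1·x + c_1·x² + d_1·x³: c_1 = M_1/2 = 321/31, d_1 = (M_2 - M_1)/(6h_1) = -163/31, b_1 = Δ_1 - h_1(2M_1 + M_2)/6 = 152/31.

10.3548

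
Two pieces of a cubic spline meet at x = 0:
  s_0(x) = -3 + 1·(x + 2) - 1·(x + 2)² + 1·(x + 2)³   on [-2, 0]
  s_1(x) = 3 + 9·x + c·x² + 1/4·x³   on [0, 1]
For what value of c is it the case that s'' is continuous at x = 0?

s_0''(x) = -2 + 6·(x + 2), so s_0''(0) = 10. On the right, s_1''(0) = 2c, so c = 5.

5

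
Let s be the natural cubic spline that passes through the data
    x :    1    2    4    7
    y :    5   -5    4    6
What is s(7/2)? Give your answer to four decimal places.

0.4129

Put M_i = s'' at the i-th knot. Here h = (1, 2, 3) and Δ = (-10, 9/2, 2/3), so the interior equations h_(i-1)·M_(i-1) + 2(h_(i-1)+h_i)·M_i + h_i·M_(i+1) = 6(Δ_i − Δ_(i-1)) read
  1·M_0 + 6·M_1 + 2·M_2 = 6(Δ_1 - Δ_0) = 87
  2·M_1 + 10·M_2 + 3·M_3 = 6(Δ_2 - Δ_1) = -23
Natural end conditions: M_0 = M_3 = 0.
Forward elimination and back-substitution give M_0 = 0, M_1 = 229/14, M_2 = -39/7, M_3 = 0.
On [2, 4], s(x) = -5 - 191/42·(x - 2) + 229/28·(x - 2)² - 307/168·(x - 2)³.
With (x - 2) = 3/2: s(7/2) = 185/448.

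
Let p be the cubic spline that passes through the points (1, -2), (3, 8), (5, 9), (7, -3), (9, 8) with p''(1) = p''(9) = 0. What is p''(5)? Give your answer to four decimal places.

-7.0714

Write M_i for p''(x_i). With h_i = 2, 2, 2, 2 and divided differences Δ_i = 5, 1/2, -6, 11/2, the continuity of p' gives the tridiagonal system
  2·M_0 + 8·M_1 + 2·M_2 = 6(Δ_1 - Δ_0) = -27
  2·M_1 + 8·M_2 + 2·M_3 = 6(Δ_2 - Δ_1) = -39
  2·M_2 + 8·M_3 + 2·M_4 = 6(Δ_3 - Δ_2) = 69
Natural end conditions: M_0 = M_4 = 0.
Solving the tridiagonal system: M_0 = 0, M_1 = -45/28, M_2 = -99/14, M_3 = 291/28, M_4 = 0.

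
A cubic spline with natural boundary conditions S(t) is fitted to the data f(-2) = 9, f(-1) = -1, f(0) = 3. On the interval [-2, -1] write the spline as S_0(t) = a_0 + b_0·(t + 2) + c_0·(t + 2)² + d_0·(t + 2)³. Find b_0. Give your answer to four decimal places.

Put m_i = S'' at the i-th knot. Here h = (1, 1) and Δ = (-10, 4), so the interior equations h_(i-1)·m_(i-1) + 2(h_(i-1)+h_i)·m_i + h_i·m_(i+1) = 6(Δ_i − Δ_(i-1)) read
  1·m_0 + 4·m_1 + 1·m_2 = 6(Δ_1 - Δ_0) = 84
Natural end conditions: m_0 = m_2 = 0.
Hence m_0 = 0, m_1 = 21, m_2 = 0.
On [-2, -1], with S_0(t) = a_0 + b_0·(t + 2) + c_0·(t + 2)² + d_0·(t + 2)³: c_0 = m_0/2 = 0, d_0 = (m_1 - m_0)/(6h_0) = 7/2, b_0 = Δ_0 - h_0(2m_0 + m_1)/6 = -27/2.

-13.5000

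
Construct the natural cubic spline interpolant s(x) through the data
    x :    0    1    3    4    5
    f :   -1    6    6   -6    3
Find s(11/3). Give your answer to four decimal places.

-3.3467

Put M_i = s'' at the i-th knot. Here h = (1, 2, 1, 1) and Δ = (7, 0, -12, 9), so the interior equations h_(i-1)·M_(i-1) + 2(h_(i-1)+h_i)·M_i + h_i·M_(i+1) = 6(Δ_i − Δ_(i-1)) read
  1·M_0 + 6·M_1 + 2·M_2 = 6(Δ_1 - Δ_0) = -42
  2·M_1 + 6·M_2 + 1·M_3 = 6(Δ_2 - Δ_1) = -72
  1·M_2 + 4·M_3 + 1·M_4 = 6(Δ_3 - Δ_2) = 126
Natural end conditions: M_0 = M_4 = 0.
Solving the tridiagonal system: M_0 = 0, M_1 = -69/61, M_2 = -1074/61, M_3 = 2190/61, M_4 = 0.
On [3, 4], s(x) = 6 - 739/61·(x - 3) - 537/61·(x - 3)² + 544/61·(x - 3)³.
With (x - 3) = 2/3: s(11/3) = -5512/1647.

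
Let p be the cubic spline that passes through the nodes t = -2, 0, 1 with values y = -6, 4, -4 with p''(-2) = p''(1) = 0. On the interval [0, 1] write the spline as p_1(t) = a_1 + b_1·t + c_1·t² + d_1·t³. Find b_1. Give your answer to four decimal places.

-3.6667

Write M_i for p''(x_i). With h_i = 2, 1 and divided differences Δ_i = 5, -8, the continuity of p' gives the tridiagonal system
  2·M_0 + 6·M_1 + 1·M_2 = 6(Δ_1 - Δ_0) = -78
Natural end conditions: M_0 = M_2 = 0.
Solving the tridiagonal system: M_0 = 0, M_1 = -13, M_2 = 0.
On [0, 1], with p_1(t) = a_1 + b_1·t + c_1·t² + d_1·t³: c_1 = M_1/2 = -13/2, d_1 = (M_2 - M_1)/(6h_1) = 13/6, b_1 = Δ_1 - h_1(2M_1 + M_2)/6 = -11/3.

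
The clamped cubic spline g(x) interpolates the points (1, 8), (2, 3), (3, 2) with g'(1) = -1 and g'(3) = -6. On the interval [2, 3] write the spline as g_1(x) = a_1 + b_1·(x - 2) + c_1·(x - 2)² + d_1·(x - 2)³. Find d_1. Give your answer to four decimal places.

-6.7500

Write M_i for g''(x_i). With h_i = 1, 1 and divided differences Δ_i = -5, -1, the continuity of g' gives the tridiagonal system
  1·M_0 + 4·M_1 + 1·M_2 = 6(Δ_1 - Δ_0) = 24
Clamped end conditions give two more equations: 2h_0·M_0 + h_0·M_1 = 6(Δ_0 - g'(1)) = -24 and h_1·M_1 + 2h_1·M_2 = 6(g'(3) - Δ_1) = -30.
Forward elimination and back-substitution give M_0 = -41/2, M_1 = 17, M_2 = -47/2.
On [2, 3], with g_1(x) = a_1 + b_1·(x - 2) + c_1·(x - 2)² + d_1·(x - 2)³: c_1 = M_1/2 = 17/2, d_1 = (M_2 - M_1)/(6h_1) = -27/4, b_1 = Δ_1 - h_1(2M_1 + M_2)/6 = -11/4.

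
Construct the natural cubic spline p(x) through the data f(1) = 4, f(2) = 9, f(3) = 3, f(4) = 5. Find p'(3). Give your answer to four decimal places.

Write σ_i for p''(x_i). With h_i = 1, 1, 1 and divided differences Δ_i = 5, -6, 2, the continuity of p' gives the tridiagonal system
  1·σ_0 + 4·σ_1 + 1·σ_2 = 6(Δ_1 - Δ_0) = -66
  1·σ_1 + 4·σ_2 + 1·σ_3 = 6(Δ_2 - Δ_1) = 48
Natural end conditions: σ_0 = σ_3 = 0.
Forward elimination and back-substitution give σ_0 = 0, σ_1 = -104/5, σ_2 = 86/5, σ_3 = 0.
On [3, 4], p'(x) = b_2 + 2c_2·(x - 3) + 3d_2·(x - 3)² with b_2 = Δ_2 - h_2(2σ_2 + σ_3)/6 = -56/15, c_2 = σ_2/2 = 43/5, d_2 = (σ_3 - σ_2)/(6h_2) = -43/15. So p'(3) = -56/15.

-3.7333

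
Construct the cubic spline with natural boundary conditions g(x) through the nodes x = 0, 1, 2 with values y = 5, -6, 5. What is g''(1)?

33

Put m_i = g'' at the i-th knot. Here h = (1, 1) and Δ = (-11, 11), so the interior equations h_(i-1)·m_(i-1) + 2(h_(i-1)+h_i)·m_i + h_i·m_(i+1) = 6(Δ_i − Δ_(i-1)) read
  1·m_0 + 4·m_1 + 1·m_2 = 6(Δ_1 - Δ_0) = 132
Natural end conditions: m_0 = m_2 = 0.
Forward elimination and back-substitution give m_0 = 0, m_1 = 33, m_2 = 0.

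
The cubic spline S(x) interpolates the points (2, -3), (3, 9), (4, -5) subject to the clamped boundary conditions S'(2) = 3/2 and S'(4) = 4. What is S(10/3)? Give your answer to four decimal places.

4.6481

Let m_i = S''(x_i). Step sizes h_i = 1, 1; slopes of the chords Δ_i = (y_(i+1) - y_i)/h_i = 12, -14.
  1·m_0 + 4·m_1 + 1·m_2 = 6(Δ_1 - Δ_0) = -156
Clamped end conditions give two more equations: 2h_0·m_0 + h_0·m_1 = 6(Δ_0 - S'(2)) = 63 and h_1·m_1 + 2h_1·m_2 = 6(S'(4) - Δ_1) = 108.
Forward elimination and back-substitution give m_0 = 287/4, m_1 = -161/2, m_2 = 377/4.
On [3, 4], S(x) = 9 - 23/8·(x - 3) - 161/4·(x - 3)² + 233/8·(x - 3)³.
With (x - 3) = 1/3: S(10/3) = 251/54.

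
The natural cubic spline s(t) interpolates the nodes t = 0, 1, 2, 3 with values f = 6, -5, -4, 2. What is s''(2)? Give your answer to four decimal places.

Let M_i = s''(x_i). Step sizes h_i = 1, 1, 1; slopes of the chords Δ_i = (y_(i+1) - y_i)/h_i = -11, 1, 6.
  1·M_0 + 4·M_1 + 1·M_2 = 6(Δ_1 - Δ_0) = 72
  1·M_1 + 4·M_2 + 1·M_3 = 6(Δ_2 - Δ_1) = 30
Natural end conditions: M_0 = M_3 = 0.
Solving the tridiagonal system: M_0 = 0, M_1 = 86/5, M_2 = 16/5, M_3 = 0.

3.2000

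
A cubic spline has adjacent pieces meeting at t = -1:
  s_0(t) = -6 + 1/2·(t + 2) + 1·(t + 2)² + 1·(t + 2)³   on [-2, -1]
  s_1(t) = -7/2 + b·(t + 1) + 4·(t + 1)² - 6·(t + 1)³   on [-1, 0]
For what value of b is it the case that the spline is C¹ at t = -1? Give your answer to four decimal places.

5.5000

s_0'(t) = 1/2 + 2·(t + 2) + 3·(t + 2)², so s_0'(-1) = 11/2. On the right, s_1'(-1) = b, so b = 11/2.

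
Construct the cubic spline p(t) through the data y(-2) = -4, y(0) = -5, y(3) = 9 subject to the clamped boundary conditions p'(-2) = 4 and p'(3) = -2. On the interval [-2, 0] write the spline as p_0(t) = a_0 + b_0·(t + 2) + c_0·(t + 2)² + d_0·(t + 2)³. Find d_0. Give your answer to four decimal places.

1.6375

Write M_i for p''(x_i). With h_i = 2, 3 and divided differences Δ_i = -1/2, 14/3, the continuity of p' gives the tridiagonal system
  2·M_0 + 10·M_1 + 3·M_2 = 6(Δ_1 - Δ_0) = 31
Clamped end conditions give two more equations: 2h_0·M_0 + h_0·M_1 = 6(Δ_0 - p'(-2)) = -27 and h_1·M_1 + 2h_1·M_2 = 6(p'(3) - Δ_1) = -40.
Solving the tridiagonal system: M_0 = -221/20, M_1 = 43/5, M_2 = -329/30.
On [-2, 0], with p_0(t) = a_0 + b_0·(t + 2) + c_0·(t + 2)² + d_0·(t + 2)³: c_0 = M_0/2 = -221/40, d_0 = (M_1 - M_0)/(6h_0) = 131/80, b_0 = Δ_0 - h_0(2M_0 + M_1)/6 = 4.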